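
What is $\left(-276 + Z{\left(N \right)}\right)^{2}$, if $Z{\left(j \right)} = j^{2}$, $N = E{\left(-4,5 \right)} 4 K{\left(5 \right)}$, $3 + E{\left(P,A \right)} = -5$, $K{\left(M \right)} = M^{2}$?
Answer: $409246796176$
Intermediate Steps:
$E{\left(P,A \right)} = -8$ ($E{\left(P,A \right)} = -3 - 5 = -8$)
$N = -800$ ($N = \left(-8\right) 4 \cdot 5^{2} = \left(-32\right) 25 = -800$)
$\left(-276 + Z{\left(N \right)}\right)^{2} = \left(-276 + \left(-800\right)^{2}\right)^{2} = \left(-276 + 640000\right)^{2} = 639724^{2} = 409246796176$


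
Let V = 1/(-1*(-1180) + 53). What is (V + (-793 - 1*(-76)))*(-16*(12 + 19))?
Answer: 438493760/1233 ≈ 3.5563e+5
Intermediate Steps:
V = 1/1233 (V = 1/(1180 + 53) = 1/1233 ≈ 0.00081103)
(V + (-793 - 1*(-76)))*(-16*(12 + 19)) = (1/1233 + (-793 - 1*(-76)))*(-16*(12 + 19)) = (1/1233 + (-793 + 76))*(-16*31) = (1/1233 - 717)*(-496) = -884060/1233*(-496) = 438493760/1233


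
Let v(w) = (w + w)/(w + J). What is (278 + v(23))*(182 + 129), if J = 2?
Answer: 2175756/25 ≈ 87030.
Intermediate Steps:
v(w) = 2*w/(2 + w) (v(w) = (w + w)/(w + 2) = (2*w)/(2 + w) = 2*w/(2 + w))
(278 + v(23))*(182 + 129) = (278 + 2*23/(2 + 23))*(182 + 129) = (278 + 2*23/25)*311 = (278 + 2*23*(1/25))*311 = (278 + 46/25)*311 = (6996/25)*311 = 2175756/25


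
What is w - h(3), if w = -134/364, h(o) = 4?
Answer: -795/182 ≈ -4.3681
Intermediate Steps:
w = -67/182 (w = -134*1/364 = -67/182 ≈ -0.36813)
w - h(3) = -67/182 - 1*4 = -67/182 - 4 = -795/182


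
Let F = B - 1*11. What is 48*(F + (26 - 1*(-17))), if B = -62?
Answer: -1440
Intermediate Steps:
F = -73 (F = -62 - 1*11 = -62 - 11 = -73)
48*(F + (26 - 1*(-17))) = 48*(-73 + (26 - 1*(-17))) = 48*(-73 + (26 + 17)) = 48*(-73 + 43) = 48*(-30) = -1440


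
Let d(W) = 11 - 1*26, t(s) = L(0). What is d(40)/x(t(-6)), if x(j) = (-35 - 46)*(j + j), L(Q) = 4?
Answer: 5/216 ≈ 0.023148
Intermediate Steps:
t(s) = 4
d(W) = -15 (d(W) = 11 - 26 = -15)
x(j) = -162*j
d(40)/x(t(-6)) = -15/((-162*4)) = -15/(-648) = -15*(-1/648) = 5/216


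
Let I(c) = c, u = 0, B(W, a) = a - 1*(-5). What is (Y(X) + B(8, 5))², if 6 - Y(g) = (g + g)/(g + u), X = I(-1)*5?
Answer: 196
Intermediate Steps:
B(W, a) = 5 + a (B(W, a) = a + 5 = 5 + a)
X = -5 (X = -1*5 = -5)
Y(g) = 4 (Y(g) = 6 - (g + g)/(g + 0) = 6 - 2*g/g = 6 - 1*2 = 6 - 2 = 4)
(Y(X) + B(8, 5))² = (4 + (5 + 5))² = (4 + 10)² = 14² = 196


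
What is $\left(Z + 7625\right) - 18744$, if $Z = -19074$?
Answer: $-30193$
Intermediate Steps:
$\left(Z + 7625\right) - 18744 = \left(-19074 + 7625\right) - 18744 = -11449 - 18744 = -30193$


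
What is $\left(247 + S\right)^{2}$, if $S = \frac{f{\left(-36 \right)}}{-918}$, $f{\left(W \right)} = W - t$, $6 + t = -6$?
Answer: $\frac{1428462025}{23409} \approx 61022.0$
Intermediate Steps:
$t = -12$ ($t = -6 - 6 = -12$)
$f{\left(W \right)} = 12 + W$ ($f{\left(W \right)} = W - -12 = W + 12 = 12 + W$)
$S = \frac{4}{153}$ ($S = \frac{12 - 36}{-918} = \left(-24\right) \left(- \frac{1}{918}\right) = \frac{4}{153} \approx 0.026144$)
$\left(247 + S\right)^{2} = \left(247 + \frac{4}{153}\right)^{2} = \left(\frac{37795}{153}\right)^{2} = \frac{1428462025}{23409}$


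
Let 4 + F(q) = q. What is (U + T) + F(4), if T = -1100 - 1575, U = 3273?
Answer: 598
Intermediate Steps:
F(q) = -4 + q
T = -2675
(U + T) + F(4) = (3273 - 2675) + (-4 + 4) = 598 + 0 = 598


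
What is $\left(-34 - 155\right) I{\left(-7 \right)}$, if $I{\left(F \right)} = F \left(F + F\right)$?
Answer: $-18522$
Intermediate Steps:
$I{\left(F \right)} = 2 F^{2}$ ($I{\left(F \right)} = F 2 F = 2 F^{2}$)
$\left(-34 - 155\right) I{\left(-7 \right)} = \left(-34 - 155\right) 2 \left(-7\right)^{2} = - 189 \cdot 2 \cdot 49 = \left(-189\right) 98 = -18522$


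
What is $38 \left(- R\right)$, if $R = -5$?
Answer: $190$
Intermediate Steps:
$38 \left(- R\right) = 38 \left(\left(-1\right) \left(-5\right)\right) = 38 \cdot 5 = 190$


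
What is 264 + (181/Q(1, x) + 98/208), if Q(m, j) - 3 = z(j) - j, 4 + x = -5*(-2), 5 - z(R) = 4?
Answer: 18093/104 ≈ 173.97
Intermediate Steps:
z(R) = 1 (z(R) = 5 - 1*4 = 5 - 4 = 1)
x = 6 (x = -4 - 5*(-2) = -4 + 10 = 6)
Q(m, j) = 4 - j (Q(m, j) = 3 + (1 - j) = 4 - j)
264 + (181/Q(1, x) + 98/208) = 264 + (181/(4 - 1*6) + 98/208) = 264 + (181/(4 - 6) + 98*(1/208)) = 264 + (181/(-2) + 49/104) = 264 + (181*(-½) + 49/104) = 264 + (-181/2 + 49/104) = 264 - 9363/104 = 18093/104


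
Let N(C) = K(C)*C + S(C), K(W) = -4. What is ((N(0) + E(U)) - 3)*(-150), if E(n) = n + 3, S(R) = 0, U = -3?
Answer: 450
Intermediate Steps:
E(n) = 3 + n
N(C) = -4*C (N(C) = -4*C + 0 = -4*C)
((N(0) + E(U)) - 3)*(-150) = ((-4*0 + (3 - 3)) - 3)*(-150) = ((0 + 0) - 3)*(-150) = (0 - 3)*(-150) = -3*(-150) = 450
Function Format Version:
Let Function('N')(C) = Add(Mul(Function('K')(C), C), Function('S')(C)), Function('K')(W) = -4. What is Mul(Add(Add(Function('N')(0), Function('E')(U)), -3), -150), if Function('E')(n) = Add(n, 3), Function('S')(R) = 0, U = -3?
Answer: 450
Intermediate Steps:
Function('E')(n) = Add(3, n)
Function('N')(C) = Mul(-4, C) (Function('N')(C) = Add(Mul(-4, C), 0) = Mul(-4, C))
Mul(Add(Add(Function('N')(0), Function('E')(U)), -3), -150) = Mul(Add(Add(Mul(-4, 0), Add(3, -3)), -3), -150) = Mul(Add(Add(0, 0), -3), -150) = Mul(Add(0, -3), -150) = Mul(-3, -150) = 450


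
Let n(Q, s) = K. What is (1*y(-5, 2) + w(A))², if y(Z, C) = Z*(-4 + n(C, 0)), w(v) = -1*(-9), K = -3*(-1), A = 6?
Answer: 196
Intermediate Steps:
K = 3
n(Q, s) = 3
w(v) = 9
y(Z, C) = -Z (y(Z, C) = Z*(-4 + 3) = Z*(-1) = -Z)
(1*y(-5, 2) + w(A))² = (1*(-1*(-5)) + 9)² = (1*5 + 9)² = (5 + 9)² = 14² = 196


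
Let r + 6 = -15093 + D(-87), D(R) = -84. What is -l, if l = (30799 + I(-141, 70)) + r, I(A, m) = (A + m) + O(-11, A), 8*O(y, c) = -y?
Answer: -124371/8 ≈ -15546.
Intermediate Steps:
O(y, c) = -y/8 (O(y, c) = (-y)/8 = -y/8)
I(A, m) = 11/8 + A + m (I(A, m) = (A + m) - ⅛*(-11) = (A + m) + 11/8 = 11/8 + A + m)
r = -15183 (r = -6 + (-15093 - 84) = -6 - 15177 = -15183)
l = 124371/8 (l = (30799 + (11/8 - 141 + 70)) - 15183 = (30799 - 557/8) - 15183 = 245835/8 - 15183 = 124371/8 ≈ 15546.)
-l = -1*124371/8 = -124371/8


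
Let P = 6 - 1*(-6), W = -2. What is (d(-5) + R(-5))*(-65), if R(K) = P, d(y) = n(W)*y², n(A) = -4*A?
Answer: -13780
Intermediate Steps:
d(y) = 8*y² (d(y) = (-4*(-2))*y² = 8*y²)
P = 12 (P = 6 + 6 = 12)
R(K) = 12
(d(-5) + R(-5))*(-65) = (8*(-5)² + 12)*(-65) = (8*25 + 12)*(-65) = (200 + 12)*(-65) = 212*(-65) = -13780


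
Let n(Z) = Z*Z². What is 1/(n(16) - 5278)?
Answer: -1/1182 ≈ -0.00084602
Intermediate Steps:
n(Z) = Z³
1/(n(16) - 5278) = 1/(16³ - 5278) = 1/(4096 - 5278) = 1/(-1182) = -1/1182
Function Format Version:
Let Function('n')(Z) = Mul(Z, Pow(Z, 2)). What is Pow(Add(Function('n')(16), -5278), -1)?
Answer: Rational(-1, 1182) ≈ -0.00084602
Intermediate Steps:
Function('n')(Z) = Pow(Z, 3)
Pow(Add(Function('n')(16), -5278), -1) = Pow(Add(Pow(16, 3), -5278), -1) = Pow(Add(4096, -5278), -1) = Pow(-1182, -1) = Rational(-1, 1182)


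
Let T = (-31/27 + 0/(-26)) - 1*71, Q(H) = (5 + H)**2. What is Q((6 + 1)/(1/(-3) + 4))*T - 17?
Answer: -11307187/3267 ≈ -3461.0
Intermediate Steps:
T = -1948/27 (T = (-31*1/27 + 0*(-1/26)) - 71 = (-31/27 + 0) - 71 = -31/27 - 71 = -1948/27 ≈ -72.148)
Q((6 + 1)/(1/(-3) + 4))*T - 17 = (5 + (6 + 1)/(1/(-3) + 4))**2*(-1948/27) - 17 = (5 + 7/(-1/3 + 4))**2*(-1948/27) - 17 = (5 + 7/(11/3))**2*(-1948/27) - 17 = (5 + 7*(3/11))**2*(-1948/27) - 17 = (5 + 21/11)**2*(-1948/27) - 17 = (76/11)**2*(-1948/27) - 17 = (5776/121)*(-1948/27) - 17 = -11251648/3267 - 17 = -11307187/3267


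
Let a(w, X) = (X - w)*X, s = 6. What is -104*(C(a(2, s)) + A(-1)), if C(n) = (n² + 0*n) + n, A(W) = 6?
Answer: -63024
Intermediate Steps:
a(w, X) = X*(X - w)
C(n) = n + n² (C(n) = (n² + 0) + n = n² + n = n + n²)
-104*(C(a(2, s)) + A(-1)) = -104*((6*(6 - 1*2))*(1 + 6*(6 - 1*2)) + 6) = -104*((6*(6 - 2))*(1 + 6*(6 - 2)) + 6) = -104*((6*4)*(1 + 6*4) + 6) = -104*(24*(1 + 24) + 6) = -104*(24*25 + 6) = -104*(600 + 6) = -104*606 = -63024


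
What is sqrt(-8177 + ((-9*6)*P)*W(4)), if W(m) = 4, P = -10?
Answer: I*sqrt(6017) ≈ 77.569*I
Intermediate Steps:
sqrt(-8177 + ((-9*6)*P)*W(4)) = sqrt(-8177 + (-9*6*(-10))*4) = sqrt(-8177 + (-3*18*(-10))*4) = sqrt(-8177 - 54*(-10)*4) = sqrt(-8177 + 540*4) = sqrt(-8177 + 2160) = sqrt(-6017) = I*sqrt(6017)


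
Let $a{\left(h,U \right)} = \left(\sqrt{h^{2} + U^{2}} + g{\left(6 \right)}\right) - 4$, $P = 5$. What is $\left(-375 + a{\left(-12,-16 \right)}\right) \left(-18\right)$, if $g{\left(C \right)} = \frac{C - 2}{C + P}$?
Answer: $\frac{71010}{11} \approx 6455.5$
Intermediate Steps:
$g{\left(C \right)} = \frac{-2 + C}{5 + C}$ ($g{\left(C \right)} = \frac{C - 2}{C + 5} = \frac{-2 + C}{5 + C}$)
$a{\left(h,U \right)} = - \frac{40}{11} + \sqrt{U^{2} + h^{2}}$ ($a{\left(h,U \right)} = \left(\sqrt{h^{2} + U^{2}} + \frac{-2 + 6}{5 + 6}\right) - 4 = \left(\sqrt{U^{2} + h^{2}} + \frac{1}{11} \cdot 4\right) - 4 = \left(\sqrt{U^{2} + h^{2}} + \frac{4}{11}\right) - 4 = \left(\frac{4}{11} + \sqrt{U^{2} + h^{2}}\right) - 4 = - \frac{40}{11} + \sqrt{U^{2} + h^{2}}$)
$\left(-375 + a{\left(-12,-16 \right)}\right) \left(-18\right) = \left(-375 - \left(\frac{40}{11} - \sqrt{\left(-16\right)^{2} + \left(-12\right)^{2}}\right)\right) \left(-18\right) = \left(-375 - \left(\frac{40}{11} - \sqrt{256 + 144}\right)\right) \left(-18\right) = \left(-375 - \left(\frac{40}{11} - \sqrt{400}\right)\right) \left(-18\right) = \left(-375 + \left(- \frac{40}{11} + 20\right)\right) \left(-18\right) = \left(-375 + \frac{180}{11}\right) \left(-18\right) = \left(- \frac{3945}{11}\right) \left(-18\right) = \frac{71010}{11}$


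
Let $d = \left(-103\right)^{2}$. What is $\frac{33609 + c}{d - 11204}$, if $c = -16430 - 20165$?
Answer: $\frac{2986}{595} \approx 5.0185$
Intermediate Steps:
$c = -36595$ ($c = -16430 - 20165 = -36595$)
$d = 10609$
$\frac{33609 + c}{d - 11204} = \frac{33609 - 36595}{10609 - 11204} = - \frac{2986}{-595} = \left(-2986\right) \left(- \frac{1}{595}\right) = \frac{2986}{595}$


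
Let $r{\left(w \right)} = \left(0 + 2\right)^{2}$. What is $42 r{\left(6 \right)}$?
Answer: $168$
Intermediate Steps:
$r{\left(w \right)} = 4$ ($r{\left(w \right)} = 2^{2} = 4$)
$42 r{\left(6 \right)} = 42 \cdot 4 = 168$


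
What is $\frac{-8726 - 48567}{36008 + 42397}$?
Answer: $- \frac{57293}{78405} \approx -0.73073$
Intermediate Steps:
$\frac{-8726 - 48567}{36008 + 42397} = - \frac{57293}{78405}$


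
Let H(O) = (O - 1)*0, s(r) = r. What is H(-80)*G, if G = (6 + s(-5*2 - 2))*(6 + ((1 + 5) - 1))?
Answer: 0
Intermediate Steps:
H(O) = 0 (H(O) = (-1 + O)*0 = 0)
G = -66 (G = (6 + (-5*2 - 2))*(6 + ((1 + 5) - 1)) = (6 + (-10 - 2))*(6 + (6 - 1)) = (6 - 12)*(6 + 5) = -6*11 = -66)
H(-80)*G = 0*(-66) = 0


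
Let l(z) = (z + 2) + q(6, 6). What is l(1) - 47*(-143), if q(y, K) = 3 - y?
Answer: 6721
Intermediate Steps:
l(z) = -1 + z (l(z) = (z + 2) + (3 - 1*6) = (2 + z) + (3 - 6) = (2 + z) - 3 = -1 + z)
l(1) - 47*(-143) = (-1 + 1) - 47*(-143) = 0 + 6721 = 6721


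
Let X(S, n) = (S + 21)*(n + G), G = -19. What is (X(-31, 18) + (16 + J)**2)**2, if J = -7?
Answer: 8281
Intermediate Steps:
X(S, n) = (-19 + n)*(21 + S) (X(S, n) = (S + 21)*(n - 19) = (21 + S)*(-19 + n) = (-19 + n)*(21 + S))
(X(-31, 18) + (16 + J)**2)**2 = ((-399 - 19*(-31) + 21*18 - 31*18) + (16 - 7)**2)**2 = ((-399 + 589 + 378 - 558) + 9**2)**2 = (10 + 81)**2 = 91**2 = 8281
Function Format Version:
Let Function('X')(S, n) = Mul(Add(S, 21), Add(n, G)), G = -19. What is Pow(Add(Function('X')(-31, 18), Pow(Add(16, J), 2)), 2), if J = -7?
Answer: 8281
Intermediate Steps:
Function('X')(S, n) = Mul(Add(-19, n), Add(21, S)) (Function('X')(S, n) = Mul(Add(S, 21), Add(n, -19)) = Mul(Add(21, S), Add(-19, n)) = Mul(Add(-19, n), Add(21, S)))
Pow(Add(Function('X')(-31, 18), Pow(Add(16, J), 2)), 2) = Pow(Add(Add(-399, Mul(-19, -31), Mul(21, 18), Mul(-31, 18)), Pow(Add(16, -7), 2)), 2) = Pow(Add(Add(-399, 589, 378, -558), Pow(9, 2)), 2) = Pow(Add(10, 81), 2) = Pow(91, 2) = 8281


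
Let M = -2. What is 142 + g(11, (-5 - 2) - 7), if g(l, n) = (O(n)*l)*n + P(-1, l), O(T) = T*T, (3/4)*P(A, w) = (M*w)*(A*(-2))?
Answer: -90302/3 ≈ -30101.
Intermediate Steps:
P(A, w) = 16*A*w/3 (P(A, w) = 4*((-2*w)*(A*(-2)))/3 = 4*((-2*w)*(-2*A))/3 = 4*(4*A*w)/3 = 16*A*w/3)
O(T) = T²
g(l, n) = -16*l/3 + l*n³ (g(l, n) = (n²*l)*n + (16/3)*(-1)*l = (l*n²)*n - 16*l/3 = l*n³ - 16*l/3 = -16*l/3 + l*n³)
142 + g(11, (-5 - 2) - 7) = 142 + (⅓)*11*(-16 + 3*((-5 - 2) - 7)³) = 142 + (⅓)*11*(-16 + 3*(-7 - 7)³) = 142 + (⅓)*11*(-16 + 3*(-14)³) = 142 + (⅓)*11*(-16 + 3*(-2744)) = 142 + (⅓)*11*(-16 - 8232) = 142 + (⅓)*11*(-8248) = 142 - 90728/3 = -90302/3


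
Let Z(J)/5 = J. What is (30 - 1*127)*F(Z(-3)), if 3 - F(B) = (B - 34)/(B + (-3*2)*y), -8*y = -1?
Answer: 97/9 ≈ 10.778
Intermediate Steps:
y = ⅛ (y = -⅛*(-1) = ⅛ ≈ 0.12500)
Z(J) = 5*J
F(B) = 3 - (-34 + B)/(-¾ + B) (F(B) = 3 - (B - 34)/(B - 3*2*(⅛)) = 3 - (-34 + B)/(B - 6*⅛) = 3 - (-34 + B)/(B - ¾) = 3 - (-34 + B)/(-¾ + B))
(30 - 1*127)*F(Z(-3)) = (30 - 1*127)*((127 + 8*(5*(-3)))/(-3 + 4*(5*(-3)))) = (30 - 127)*((127 + 8*(-15))/(-3 + 4*(-15))) = -97*(127 - 120)/(-3 - 60) = -97*7/(-63) = -(-97)*7/63 = -97*(-⅑) = 97/9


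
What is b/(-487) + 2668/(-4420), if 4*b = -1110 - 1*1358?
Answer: 356956/538135 ≈ 0.66332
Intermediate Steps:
b = -617 (b = (-1110 - 1*1358)/4 = (-1110 - 1358)/4 = (1/4)*(-2468) = -617)
b/(-487) + 2668/(-4420) = -617/(-487) + 2668/(-4420) = -617*(-1/487) + 2668*(-1/4420) = 617/487 - 667/1105 = 356956/538135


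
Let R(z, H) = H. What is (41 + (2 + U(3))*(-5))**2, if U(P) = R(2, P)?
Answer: 256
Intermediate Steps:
U(P) = P
(41 + (2 + U(3))*(-5))**2 = (41 + (2 + 3)*(-5))**2 = (41 + 5*(-5))**2 = (41 - 25)**2 = 16**2 = 256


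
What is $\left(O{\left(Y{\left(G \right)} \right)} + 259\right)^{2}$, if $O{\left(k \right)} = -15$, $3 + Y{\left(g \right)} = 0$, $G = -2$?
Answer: $59536$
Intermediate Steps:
$Y{\left(g \right)} = -3$ ($Y{\left(g \right)} = -3 + 0 = -3$)
$\left(O{\left(Y{\left(G \right)} \right)} + 259\right)^{2} = \left(-15 + 259\right)^{2} = 244^{2} = 59536$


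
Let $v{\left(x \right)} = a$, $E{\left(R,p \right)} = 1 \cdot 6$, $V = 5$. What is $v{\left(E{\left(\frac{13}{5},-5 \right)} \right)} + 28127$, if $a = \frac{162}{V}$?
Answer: $\frac{140797}{5} \approx 28159.0$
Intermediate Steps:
$E{\left(R,p \right)} = 6$
$a = \frac{162}{5} \approx 32.4$
$v{\left(x \right)} = \frac{162}{5}$
$v{\left(E{\left(\frac{13}{5},-5 \right)} \right)} + 28127 = \frac{162}{5} + 28127 = \frac{140797}{5}$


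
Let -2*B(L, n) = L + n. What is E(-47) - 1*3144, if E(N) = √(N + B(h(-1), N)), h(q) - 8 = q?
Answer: -3144 + 3*I*√3 ≈ -3144.0 + 5.1962*I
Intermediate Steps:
h(q) = 8 + q
B(L, n) = -L/2 - n/2 (B(L, n) = -(L + n)/2 = -L/2 - n/2)
E(N) = √(-7/2 + N/2) (E(N) = √(N + (-(8 - 1)/2 - N/2)) = √(N + (-½*7 - N/2)) = √(N + (-7/2 - N/2)) = √(-7/2 + N/2))
E(-47) - 1*3144 = √(-14 + 2*(-47))/2 - 1*3144 = √(-14 - 94)/2 - 3144 = √(-108)/2 - 3144 = (6*I*√3)/2 - 3144 = 3*I*√3 - 3144 = -3144 + 3*I*√3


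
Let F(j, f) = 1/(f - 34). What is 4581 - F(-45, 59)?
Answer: 114524/25 ≈ 4581.0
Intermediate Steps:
F(j, f) = 1/(-34 + f)
4581 - F(-45, 59) = 4581 - 1/(-34 + 59) = 4581 - 1/25 = 114524/25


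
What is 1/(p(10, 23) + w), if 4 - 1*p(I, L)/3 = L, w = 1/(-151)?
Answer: -151/8608 ≈ -0.017542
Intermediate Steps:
w = -1/151 ≈ -0.0066225
p(I, L) = 12 - 3*L
1/(p(10, 23) + w) = 1/((12 - 3*23) - 1/151) = 1/((12 - 69) - 1/151) = 1/(-57 - 1/151) = 1/(-8608/151) = -151/8608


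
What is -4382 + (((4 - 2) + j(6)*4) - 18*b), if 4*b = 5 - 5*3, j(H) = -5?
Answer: -4355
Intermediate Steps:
b = -5/2 (b = (5 - 5*3)/4 = (5 - 15)/4 = (¼)*(-10) = -5/2 ≈ -2.5000)
-4382 + (((4 - 2) + j(6)*4) - 18*b) = -4382 + (((4 - 2) - 5*4) - 18*(-5/2)) = -4382 + ((2 - 20) + 45) = -4382 + (-18 + 45) = -4382 + 27 = -4355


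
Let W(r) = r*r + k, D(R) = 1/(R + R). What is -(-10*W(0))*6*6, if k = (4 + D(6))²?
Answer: 12005/2 ≈ 6002.5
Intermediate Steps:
D(R) = 1/(2*R)
k = 2401/144 (k = (4 + (½)/6)² = (4 + (½)*(⅙))² = (4 + 1/12)² = (49/12)² = 2401/144 ≈ 16.674)
W(r) = 2401/144 + r² (W(r) = r*r + 2401/144 = r² + 2401/144 = 2401/144 + r²)
-(-10*W(0))*6*6 = -(-10*(2401/144 + 0²))*6*6 = -(-10*(2401/144 + 0))*36 = -(-10*2401/144)*36 = -(-12005)*36/72 = -1*(-12005/2) = 12005/2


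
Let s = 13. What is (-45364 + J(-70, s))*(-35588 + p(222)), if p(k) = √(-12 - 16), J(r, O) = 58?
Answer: 1612349928 - 90612*I*√7 ≈ 1.6123e+9 - 2.3974e+5*I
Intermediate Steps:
p(k) = 2*I*√7 (p(k) = √(-28) = 2*I*√7)
(-45364 + J(-70, s))*(-35588 + p(222)) = (-45364 + 58)*(-35588 + 2*I*√7) = -45306*(-35588 + 2*I*√7) = 1612349928 - 90612*I*√7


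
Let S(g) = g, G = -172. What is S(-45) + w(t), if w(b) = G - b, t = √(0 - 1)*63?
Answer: -217 - 63*I ≈ -217.0 - 63.0*I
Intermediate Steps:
t = 63*I (t = √(-1)*63 = I*63 = 63*I ≈ 63.0*I)
w(b) = -172 - b
S(-45) + w(t) = -45 + (-172 - 63*I) = -217 - 63*I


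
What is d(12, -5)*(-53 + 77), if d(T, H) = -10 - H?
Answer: -120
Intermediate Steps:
d(12, -5)*(-53 + 77) = (-10 - 1*(-5))*(-53 + 77) = (-10 + 5)*24 = -5*24 = -120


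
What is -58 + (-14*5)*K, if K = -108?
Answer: 7502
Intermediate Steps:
-58 + (-14*5)*K = -58 - 14*5*(-108) = -58 - 70*(-108) = -58 + 7560 = 7502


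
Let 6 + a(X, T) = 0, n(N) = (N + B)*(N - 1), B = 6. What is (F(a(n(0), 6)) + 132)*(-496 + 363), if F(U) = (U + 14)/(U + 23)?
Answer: -299516/17 ≈ -17619.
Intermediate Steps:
n(N) = (-1 + N)*(6 + N) (n(N) = (N + 6)*(N - 1) = (6 + N)*(-1 + N) = (-1 + N)*(6 + N))
a(X, T) = -6 (a(X, T) = -6 + 0 = -6)
F(U) = (14 + U)/(23 + U)
(F(a(n(0), 6)) + 132)*(-496 + 363) = ((14 - 6)/(23 - 6) + 132)*(-496 + 363) = (8/17 + 132)*(-133) = (2252/17)*(-133) = -299516/17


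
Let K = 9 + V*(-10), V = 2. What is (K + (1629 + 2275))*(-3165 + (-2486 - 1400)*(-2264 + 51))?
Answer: 33466380829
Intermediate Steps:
K = -11 (K = 9 + 2*(-10) = 9 - 20 = -11)
(K + (1629 + 2275))*(-3165 + (-2486 - 1400)*(-2264 + 51)) = (-11 + (1629 + 2275))*(-3165 + (-2486 - 1400)*(-2264 + 51)) = (-11 + 3904)*(-3165 - 3886*(-2213)) = 3893*(-3165 + 8599718) = 3893*8596553 = 33466380829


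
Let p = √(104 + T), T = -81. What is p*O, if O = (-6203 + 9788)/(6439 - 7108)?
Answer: -1195*√23/223 ≈ -25.700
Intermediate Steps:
O = -1195/223 (O = 3585/(-669) = 3585*(-1/669) = -1195/223 ≈ -5.3587)
p = √23 (p = √(104 - 81) = √23 ≈ 4.7958)
p*O = √23*(-1195/223) = -1195*√23/223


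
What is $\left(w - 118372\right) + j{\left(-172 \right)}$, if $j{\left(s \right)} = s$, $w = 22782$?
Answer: $-95762$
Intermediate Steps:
$\left(w - 118372\right) + j{\left(-172 \right)} = \left(22782 - 118372\right) - 172 = -95590 - 172 = -95762$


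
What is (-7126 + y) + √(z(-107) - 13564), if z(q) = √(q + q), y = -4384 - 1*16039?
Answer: -27549 + √(-13564 + I*√214) ≈ -27549.0 + 116.46*I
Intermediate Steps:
y = -20423 (y = -4384 - 16039 = -20423)
z(q) = √2*√q (z(q) = √(2*q) = √2*√q)
(-7126 + y) + √(z(-107) - 13564) = (-7126 - 20423) + √(√2*√(-107) - 13564) = -27549 + √(√2*(I*√107) - 13564) = -27549 + √(I*√214 - 13564) = -27549 + √(-13564 + I*√214)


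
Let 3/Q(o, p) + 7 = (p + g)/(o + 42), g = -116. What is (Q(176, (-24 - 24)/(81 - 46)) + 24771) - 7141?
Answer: 507009725/28759 ≈ 17630.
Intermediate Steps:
Q(o, p) = 3/(-7 + (-116 + p)/(42 + o)) (Q(o, p) = 3/(-7 + (p - 116)/(o + 42)) = 3/(-7 + (-116 + p)/(42 + o)))
(Q(176, (-24 - 24)/(81 - 46)) + 24771) - 7141 = (3*(42 + 176)/(-410 + (-24 - 24)/(81 - 46) - 7*176) + 24771) - 7141 = (3*218/(-410 - 48/35 - 1232) + 24771) - 7141 = (3*218/(-57518/35) + 24771) - 7141 = (3*(-35/57518)*218 + 24771) - 7141 = (-11445/28759 + 24771) - 7141 = 712377744/28759 - 7141 = 507009725/28759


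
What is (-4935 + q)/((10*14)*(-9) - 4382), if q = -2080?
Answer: 7015/5642 ≈ 1.2434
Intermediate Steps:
(-4935 + q)/((10*14)*(-9) - 4382) = (-4935 - 2080)/((10*14)*(-9) - 4382) = -7015/(140*(-9) - 4382) = -7015/(-1260 - 4382) = -7015/(-5642) = -7015*(-1/5642) = 7015/5642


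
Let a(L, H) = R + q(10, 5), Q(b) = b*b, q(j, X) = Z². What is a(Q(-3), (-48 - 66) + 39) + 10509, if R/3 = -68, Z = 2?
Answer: 10309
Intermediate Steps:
R = -204 (R = 3*(-68) = -204)
q(j, X) = 4 (q(j, X) = 2² = 4)
Q(b) = b²
a(L, H) = -200 (a(L, H) = -204 + 4 = -200)
a(Q(-3), (-48 - 66) + 39) + 10509 = -200 + 10509 = 10309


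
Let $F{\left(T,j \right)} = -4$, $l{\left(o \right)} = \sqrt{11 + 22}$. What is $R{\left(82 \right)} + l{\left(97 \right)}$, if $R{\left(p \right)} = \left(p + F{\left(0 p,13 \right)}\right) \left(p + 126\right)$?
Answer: $16224 + \sqrt{33} \approx 16230.0$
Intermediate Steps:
$l{\left(o \right)} = \sqrt{33}$
$R{\left(p \right)} = \left(-4 + p\right) \left(126 + p\right)$ ($R{\left(p \right)} = \left(p - 4\right) \left(p + 126\right) = \left(-4 + p\right) \left(126 + p\right)$)
$R{\left(82 \right)} + l{\left(97 \right)} = \left(-504 + 82^{2} + 122 \cdot 82\right) + \sqrt{33} = \left(-504 + 6724 + 10004\right) + \sqrt{33} = 16224 + \sqrt{33}$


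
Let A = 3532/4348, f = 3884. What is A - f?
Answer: -4221025/1087 ≈ -3883.2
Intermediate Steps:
A = 883/1087 (A = 3532*(1/4348) = 883/1087 ≈ 0.81233)
A - f = 883/1087 - 1*3884 = 883/1087 - 3884 = -4221025/1087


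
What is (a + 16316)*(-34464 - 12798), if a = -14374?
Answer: -91782804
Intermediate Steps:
(a + 16316)*(-34464 - 12798) = (-14374 + 16316)*(-34464 - 12798) = 1942*(-47262) = -91782804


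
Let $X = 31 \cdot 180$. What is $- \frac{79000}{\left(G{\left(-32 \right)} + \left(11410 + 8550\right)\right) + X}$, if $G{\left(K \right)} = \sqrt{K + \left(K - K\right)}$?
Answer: $- \frac{126103750}{40768227} + \frac{19750 i \sqrt{2}}{40768227} \approx -3.0932 + 0.00068511 i$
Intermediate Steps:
$X = 5580$
$G{\left(K \right)} = \sqrt{K}$ ($G{\left(K \right)} = \sqrt{K + 0} = \sqrt{K}$)
$- \frac{79000}{\left(G{\left(-32 \right)} + \left(11410 + 8550\right)\right) + X} = - \frac{79000}{\left(\sqrt{-32} + \left(11410 + 8550\right)\right) + 5580} = - \frac{79000}{\left(4 i \sqrt{2} + 19960\right) + 5580} = - \frac{79000}{\left(19960 + 4 i \sqrt{2}\right) + 5580} = - \frac{79000}{25540 + 4 i \sqrt{2}}$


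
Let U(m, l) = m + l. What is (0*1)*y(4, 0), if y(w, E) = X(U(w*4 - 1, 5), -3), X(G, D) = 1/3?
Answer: 0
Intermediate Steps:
U(m, l) = l + m
X(G, D) = ⅓
y(w, E) = ⅓
(0*1)*y(4, 0) = (0*1)*(⅓) = 0*(⅓) = 0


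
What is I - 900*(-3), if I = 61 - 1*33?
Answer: 2728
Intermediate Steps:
I = 28 (I = 61 - 33 = 28)
I - 900*(-3) = 28 - 900*(-3) = 28 - 90*(-30) = 28 + 2700 = 2728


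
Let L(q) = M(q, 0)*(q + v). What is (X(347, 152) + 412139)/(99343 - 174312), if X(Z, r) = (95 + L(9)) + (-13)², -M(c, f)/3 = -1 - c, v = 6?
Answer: -412853/74969 ≈ -5.5070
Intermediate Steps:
M(c, f) = 3 + 3*c (M(c, f) = -3*(-1 - c) = 3 + 3*c)
L(q) = (3 + 3*q)*(6 + q) (L(q) = (3 + 3*q)*(q + 6) = (3 + 3*q)*(6 + q))
X(Z, r) = 714 (X(Z, r) = (95 + 3*(1 + 9)*(6 + 9)) + (-13)² = (95 + 3*10*15) + 169 = (95 + 450) + 169 = 545 + 169 = 714)
(X(347, 152) + 412139)/(99343 - 174312) = (714 + 412139)/(99343 - 174312) = 412853/(-74969) = 412853*(-1/74969) = -412853/74969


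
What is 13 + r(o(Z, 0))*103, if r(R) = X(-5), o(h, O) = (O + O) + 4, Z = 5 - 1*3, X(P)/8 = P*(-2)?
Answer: 8253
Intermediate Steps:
X(P) = -16*P (X(P) = 8*(P*(-2)) = 8*(-2*P) = -16*P)
Z = 2 (Z = 5 - 3 = 2)
o(h, O) = 4 + 2*O (o(h, O) = 2*O + 4 = 4 + 2*O)
r(R) = 80 (r(R) = -16*(-5) = 80)
13 + r(o(Z, 0))*103 = 13 + 80*103 = 13 + 8240 = 8253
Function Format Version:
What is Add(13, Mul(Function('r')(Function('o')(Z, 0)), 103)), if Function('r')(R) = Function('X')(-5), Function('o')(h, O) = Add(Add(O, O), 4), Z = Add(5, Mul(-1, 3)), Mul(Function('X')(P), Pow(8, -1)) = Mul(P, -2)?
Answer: 8253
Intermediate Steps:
Function('X')(P) = Mul(-16, P) (Function('X')(P) = Mul(8, Mul(P, -2)) = Mul(8, Mul(-2, P)) = Mul(-16, P))
Z = 2 (Z = Add(5, -3) = 2)
Function('o')(h, O) = Add(4, Mul(2, O)) (Function('o')(h, O) = Add(Mul(2, O), 4) = Add(4, Mul(2, O)))
Function('r')(R) = 80 (Function('r')(R) = Mul(-16, -5) = 80)
Add(13, Mul(Function('r')(Function('o')(Z, 0)), 103)) = Add(13, Mul(80, 103)) = Add(13, 8240) = 8253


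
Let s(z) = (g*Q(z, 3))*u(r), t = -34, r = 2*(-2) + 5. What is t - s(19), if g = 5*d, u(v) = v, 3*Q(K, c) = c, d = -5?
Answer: -9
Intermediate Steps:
Q(K, c) = c/3
r = 1 (r = -4 + 5 = 1)
g = -25 (g = 5*(-5) = -25)
s(z) = -25 (s(z) = -25*3/3*1 = -25*1*1 = -25*1 = -25)
t - s(19) = -34 - 1*(-25) = -34 + 25 = -9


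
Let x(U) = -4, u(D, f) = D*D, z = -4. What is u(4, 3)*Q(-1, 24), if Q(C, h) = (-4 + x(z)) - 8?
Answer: -256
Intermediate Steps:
u(D, f) = D²
Q(C, h) = -16 (Q(C, h) = (-4 - 4) - 8 = -8 - 8 = -16)
u(4, 3)*Q(-1, 24) = 4²*(-16) = 16*(-16) = -256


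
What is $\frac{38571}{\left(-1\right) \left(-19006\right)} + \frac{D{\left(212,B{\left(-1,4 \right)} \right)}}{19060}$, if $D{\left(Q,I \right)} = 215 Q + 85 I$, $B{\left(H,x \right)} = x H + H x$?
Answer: $\frac{142087}{32402} \approx 4.3851$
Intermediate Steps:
$B{\left(H,x \right)} = 2 H x$ ($B{\left(H,x \right)} = H x + H x = 2 H x$)
$D{\left(Q,I \right)} = 85 I + 215 Q$
$\frac{38571}{\left(-1\right) \left(-19006\right)} + \frac{D{\left(212,B{\left(-1,4 \right)} \right)}}{19060} = \frac{38571}{\left(-1\right) \left(-19006\right)} + \frac{85 \cdot 2 \left(-1\right) 4 + 215 \cdot 212}{19060} = \frac{38571}{19006} + \left(85 \left(-8\right) + 45580\right) \frac{1}{19060} = 38571 \cdot \frac{1}{19006} + \left(-680 + 45580\right) \frac{1}{19060} = \frac{69}{34} + 44900 \cdot \frac{1}{19060} = \frac{69}{34} + \frac{2245}{953} = \frac{142087}{32402}$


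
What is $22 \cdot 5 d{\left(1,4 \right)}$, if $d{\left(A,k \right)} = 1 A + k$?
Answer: $550$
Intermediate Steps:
$d{\left(A,k \right)} = A + k$
$22 \cdot 5 d{\left(1,4 \right)} = 22 \cdot 5 \left(1 + 4\right) = 110 \cdot 5 = 550$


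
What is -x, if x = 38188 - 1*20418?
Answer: -17770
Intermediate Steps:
x = 17770 (x = 38188 - 20418 = 17770)
-x = -1*17770 = -17770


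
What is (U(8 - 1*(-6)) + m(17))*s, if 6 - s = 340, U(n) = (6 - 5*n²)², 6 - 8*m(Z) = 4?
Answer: -633715735/2 ≈ -3.1686e+8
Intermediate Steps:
m(Z) = ¼ (m(Z) = ¾ - ⅛*4 = ¾ - ½ = ¼)
s = -334 (s = 6 - 1*340 = 6 - 340 = -334)
(U(8 - 1*(-6)) + m(17))*s = ((-6 + 5*(8 - 1*(-6))²)² + ¼)*(-334) = ((-6 + 5*(8 + 6)²)² + ¼)*(-334) = ((-6 + 5*14²)² + ¼)*(-334) = ((-6 + 5*196)² + ¼)*(-334) = ((-6 + 980)² + ¼)*(-334) = (974² + ¼)*(-334) = (948676 + ¼)*(-334) = (3794705/4)*(-334) = -633715735/2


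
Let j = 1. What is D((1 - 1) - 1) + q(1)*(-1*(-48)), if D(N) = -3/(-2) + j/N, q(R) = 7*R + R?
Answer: 769/2 ≈ 384.50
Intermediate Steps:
q(R) = 8*R
D(N) = 3/2 + 1/N (D(N) = -3/(-2) + 1/N = -3*(-1/2) + 1/N = 3/2 + 1/N)
D((1 - 1) - 1) + q(1)*(-1*(-48)) = (3/2 + 1/((1 - 1) - 1)) + (8*1)*(-1*(-48)) = (3/2 + 1/(0 - 1)) + 8*48 = (3/2 + 1/(-1)) + 384 = (3/2 - 1) + 384 = 1/2 + 384 = 769/2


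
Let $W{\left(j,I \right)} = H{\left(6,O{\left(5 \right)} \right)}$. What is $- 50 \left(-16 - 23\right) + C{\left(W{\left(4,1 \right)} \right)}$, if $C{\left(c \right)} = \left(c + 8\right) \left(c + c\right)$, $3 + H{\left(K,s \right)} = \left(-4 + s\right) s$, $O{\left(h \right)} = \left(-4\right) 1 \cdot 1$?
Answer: $4096$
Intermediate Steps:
$O{\left(h \right)} = -4$ ($O{\left(h \right)} = \left(-4\right) 1 = -4$)
$H{\left(K,s \right)} = -3 + s \left(-4 + s\right)$ ($H{\left(K,s \right)} = -3 + \left(-4 + s\right) s = -3 + s \left(-4 + s\right)$)
$W{\left(j,I \right)} = 29$ ($W{\left(j,I \right)} = -3 + \left(-4\right)^{2} - -16 = -3 + 16 + 16 = 29$)
$C{\left(c \right)} = 2 c \left(8 + c\right)$ ($C{\left(c \right)} = \left(8 + c\right) 2 c = 2 c \left(8 + c\right)$)
$- 50 \left(-16 - 23\right) + C{\left(W{\left(4,1 \right)} \right)} = - 50 \left(-16 - 23\right) + 2 \cdot 29 \left(8 + 29\right) = \left(-50\right) \left(-39\right) + 2 \cdot 29 \cdot 37 = 1950 + 2146 = 4096$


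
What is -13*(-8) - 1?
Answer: 103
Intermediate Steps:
-13*(-8) - 1 = 104 - 1 = 103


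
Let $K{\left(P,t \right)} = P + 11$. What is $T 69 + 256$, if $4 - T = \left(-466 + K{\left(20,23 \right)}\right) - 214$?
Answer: $45313$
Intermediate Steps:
$K{\left(P,t \right)} = 11 + P$
$T = 653$ ($T = 4 - \left(\left(-466 + \left(11 + 20\right)\right) - 214\right) = 4 - \left(\left(-466 + 31\right) - 214\right) = 4 - \left(-435 - 214\right) = 4 - -649 = 4 + 649 = 653$)
$T 69 + 256 = 653 \cdot 69 + 256 = 45057 + 256 = 45313$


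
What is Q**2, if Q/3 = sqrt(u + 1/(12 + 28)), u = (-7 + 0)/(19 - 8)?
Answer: -2421/440 ≈ -5.5023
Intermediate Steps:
u = -7/11 ≈ -0.63636
Q = 3*I*sqrt(29590)/220 (Q = 3*sqrt(-7/11 + 1/(12 + 28)) = 3*sqrt(-7/11 + 1/40) = 3*sqrt(-269/440) = 3*(I*sqrt(29590)/220) = 3*I*sqrt(29590)/220 ≈ 2.3457*I)
Q**2 = (3*I*sqrt(29590)/220)**2 = -2421/440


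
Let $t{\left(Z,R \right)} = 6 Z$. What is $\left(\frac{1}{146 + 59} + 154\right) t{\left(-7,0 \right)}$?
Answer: $- \frac{1325982}{205} \approx -6468.2$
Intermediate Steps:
$\left(\frac{1}{146 + 59} + 154\right) t{\left(-7,0 \right)} = \left(\frac{1}{146 + 59} + 154\right) 6 \left(-7\right) = \left(\frac{1}{205} + 154\right) \left(-42\right) = \frac{31571}{205} \left(-42\right) = - \frac{1325982}{205}$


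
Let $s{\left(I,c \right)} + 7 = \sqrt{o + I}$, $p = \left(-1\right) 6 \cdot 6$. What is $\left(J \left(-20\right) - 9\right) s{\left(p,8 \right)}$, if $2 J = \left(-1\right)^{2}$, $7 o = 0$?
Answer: $133 - 114 i \approx 133.0 - 114.0 i$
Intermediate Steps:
$o = 0$ ($o = \frac{1}{7} \cdot 0 = 0$)
$J = \frac{1}{2}$ ($J = \frac{\left(-1\right)^{2}}{2} = \frac{1}{2} \cdot 1 = \frac{1}{2} \approx 0.5$)
$p = -36$ ($p = \left(-6\right) 6 = -36$)
$s{\left(I,c \right)} = -7 + \sqrt{I}$ ($s{\left(I,c \right)} = -7 + \sqrt{0 + I} = -7 + \sqrt{I}$)
$\left(J \left(-20\right) - 9\right) s{\left(p,8 \right)} = \left(\frac{1}{2} \left(-20\right) - 9\right) \left(-7 + \sqrt{-36}\right) = \left(-10 - 9\right) \left(-7 + 6 i\right) = - 19 \left(-7 + 6 i\right) = 133 - 114 i$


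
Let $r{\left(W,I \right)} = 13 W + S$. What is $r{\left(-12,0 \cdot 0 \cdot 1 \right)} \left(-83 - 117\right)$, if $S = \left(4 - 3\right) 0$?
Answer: $31200$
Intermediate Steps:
$S = 0$ ($S = 1 \cdot 0 = 0$)
$r{\left(W,I \right)} = 13 W$ ($r{\left(W,I \right)} = 13 W + 0 = 13 W$)
$r{\left(-12,0 \cdot 0 \cdot 1 \right)} \left(-83 - 117\right) = 13 \left(-12\right) \left(-83 - 117\right) = \left(-156\right) \left(-200\right) = 31200$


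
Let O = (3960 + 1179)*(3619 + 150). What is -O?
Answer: -19368891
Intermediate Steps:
O = 19368891 (O = 5139*3769 = 19368891)
-O = -1*19368891 = -19368891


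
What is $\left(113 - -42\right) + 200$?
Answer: $355$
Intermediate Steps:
$\left(113 - -42\right) + 200 = \left(113 + 42\right) + 200 = 155 + 200 = 355$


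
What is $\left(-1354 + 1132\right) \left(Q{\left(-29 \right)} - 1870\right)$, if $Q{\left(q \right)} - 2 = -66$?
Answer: $429348$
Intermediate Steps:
$Q{\left(q \right)} = -64$ ($Q{\left(q \right)} = 2 - 66 = -64$)
$\left(-1354 + 1132\right) \left(Q{\left(-29 \right)} - 1870\right) = \left(-1354 + 1132\right) \left(-64 - 1870\right) = \left(-222\right) \left(-1934\right) = 429348$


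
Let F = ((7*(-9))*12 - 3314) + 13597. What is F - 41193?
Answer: -31666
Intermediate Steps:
F = 9527 (F = (-63*12 - 3314) + 13597 = (-756 - 3314) + 13597 = -4070 + 13597 = 9527)
F - 41193 = 9527 - 41193 = -31666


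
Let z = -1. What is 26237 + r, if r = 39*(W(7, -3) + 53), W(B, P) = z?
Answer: 28265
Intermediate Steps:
W(B, P) = -1
r = 2028 (r = 39*(-1 + 53) = 39*52 = 2028)
26237 + r = 26237 + 2028 = 28265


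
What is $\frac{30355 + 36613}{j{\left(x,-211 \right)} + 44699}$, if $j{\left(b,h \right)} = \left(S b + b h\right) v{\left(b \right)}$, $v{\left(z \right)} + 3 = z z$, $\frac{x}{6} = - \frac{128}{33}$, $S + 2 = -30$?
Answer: $\frac{89134408}{4113776353} \approx 0.021667$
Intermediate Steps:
$S = -32$ ($S = -2 - 30 = -32$)
$x = - \frac{256}{11}$ ($x = 6 \left(- \frac{128}{33}\right) = - \frac{256}{11} \approx -23.273$)
$v{\left(z \right)} = -3 + z^{2}$ ($v{\left(z \right)} = -3 + z z = -3 + z^{2}$)
$j{\left(b,h \right)} = \left(-3 + b^{2}\right) \left(- 32 b + b h\right)$ ($j{\left(b,h \right)} = \left(- 32 b + b h\right) \left(-3 + b^{2}\right) = \left(-3 + b^{2}\right) \left(- 32 b + b h\right)$)
$\frac{30355 + 36613}{j{\left(x,-211 \right)} + 44699} = \frac{30355 + 36613}{- \frac{256 \left(-32 - 211\right) \left(-3 + \left(- \frac{256}{11}\right)^{2}\right)}{11} + 44699} = \frac{66968}{\left(- \frac{256}{11}\right) \left(-243\right) \left(-3 + \frac{65536}{121}\right) + 44699} = \frac{66968}{\left(- \frac{256}{11}\right) \left(-243\right) \frac{65173}{121} + 44699} = \frac{66968}{\frac{4054281984}{1331} + 44699} = \frac{66968}{\frac{4113776353}{1331}} = 66968 \cdot \frac{1331}{4113776353} = \frac{89134408}{4113776353}$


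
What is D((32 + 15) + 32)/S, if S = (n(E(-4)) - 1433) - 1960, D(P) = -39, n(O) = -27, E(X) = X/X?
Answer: 13/1140 ≈ 0.011404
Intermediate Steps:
E(X) = 1
S = -3420 (S = (-27 - 1433) - 1960 = -1460 - 1960 = -3420)
D((32 + 15) + 32)/S = -39/(-3420) = -39*(-1/3420) = 13/1140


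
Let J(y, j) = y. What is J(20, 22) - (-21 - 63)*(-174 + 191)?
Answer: 1448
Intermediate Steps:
J(20, 22) - (-21 - 63)*(-174 + 191) = 20 - (-21 - 63)*(-174 + 191) = 20 - (-84)*17 = 20 - 1*(-1428) = 20 + 1428 = 1448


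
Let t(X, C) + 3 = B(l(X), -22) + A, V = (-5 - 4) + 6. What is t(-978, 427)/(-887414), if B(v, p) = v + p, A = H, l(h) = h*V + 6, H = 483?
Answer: -1699/443707 ≈ -0.0038291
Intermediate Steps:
V = -3 (V = -9 + 6 = -3)
l(h) = 6 - 3*h (l(h) = h*(-3) + 6 = -3*h + 6 = 6 - 3*h)
A = 483
B(v, p) = p + v
t(X, C) = 464 - 3*X (t(X, C) = -3 + ((-22 + (6 - 3*X)) + 483) = -3 + ((-16 - 3*X) + 483) = -3 + (467 - 3*X) = 464 - 3*X)
t(-978, 427)/(-887414) = (464 - 3*(-978))/(-887414) = (464 + 2934)*(-1/887414) = 3398*(-1/887414) = -1699/443707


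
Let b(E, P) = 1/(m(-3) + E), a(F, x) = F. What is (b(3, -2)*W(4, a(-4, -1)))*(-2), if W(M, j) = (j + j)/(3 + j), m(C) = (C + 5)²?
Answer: -16/7 ≈ -2.2857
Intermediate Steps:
m(C) = (5 + C)²
W(M, j) = 2*j/(3 + j) (W(M, j) = (2*j)/(3 + j) = 2*j/(3 + j))
b(E, P) = 1/(4 + E) (b(E, P) = 1/((5 - 3)² + E) = 1/(2² + E) = 1/(4 + E))
(b(3, -2)*W(4, a(-4, -1)))*(-2) = ((2*(-4)/(3 - 4))/(4 + 3))*(-2) = ((2*(-4)/(-1))/7)*(-2) = ((2*(-4)*(-1))/7)*(-2) = ((⅐)*8)*(-2) = (8/7)*(-2) = -16/7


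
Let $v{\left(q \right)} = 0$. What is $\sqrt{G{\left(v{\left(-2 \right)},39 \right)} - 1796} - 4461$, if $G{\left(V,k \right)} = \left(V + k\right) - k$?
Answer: $-4461 + 2 i \sqrt{449} \approx -4461.0 + 42.379 i$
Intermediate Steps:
$G{\left(V,k \right)} = V$
$\sqrt{G{\left(v{\left(-2 \right)},39 \right)} - 1796} - 4461 = \sqrt{0 - 1796} - 4461 = \sqrt{-1796} - 4461 = 2 i \sqrt{449} - 4461 = -4461 + 2 i \sqrt{449}$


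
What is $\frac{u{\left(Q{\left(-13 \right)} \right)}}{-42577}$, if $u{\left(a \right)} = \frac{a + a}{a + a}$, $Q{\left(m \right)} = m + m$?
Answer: $- \frac{1}{42577} \approx -2.3487 \cdot 10^{-5}$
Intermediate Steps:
$Q{\left(m \right)} = 2 m$
$u{\left(a \right)} = 1$ ($u{\left(a \right)} = \frac{2 a}{2 a} = 2 a \frac{1}{2 a} = 1$)
$\frac{u{\left(Q{\left(-13 \right)} \right)}}{-42577} = 1 \frac{1}{-42577} = 1 \left(- \frac{1}{42577}\right) = - \frac{1}{42577}$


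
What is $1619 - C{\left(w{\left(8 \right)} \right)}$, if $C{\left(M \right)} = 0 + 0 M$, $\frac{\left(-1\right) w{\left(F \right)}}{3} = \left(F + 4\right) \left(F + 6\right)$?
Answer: $1619$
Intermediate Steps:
$w{\left(F \right)} = - 3 \left(4 + F\right) \left(6 + F\right)$ ($w{\left(F \right)} = - 3 \left(F + 4\right) \left(F + 6\right) = - 3 \left(4 + F\right) \left(6 + F\right)$)
$C{\left(M \right)} = 0$ ($C{\left(M \right)} = 0 + 0 = 0$)
$1619 - C{\left(w{\left(8 \right)} \right)} = 1619 - 0 = 1619 + 0 = 1619$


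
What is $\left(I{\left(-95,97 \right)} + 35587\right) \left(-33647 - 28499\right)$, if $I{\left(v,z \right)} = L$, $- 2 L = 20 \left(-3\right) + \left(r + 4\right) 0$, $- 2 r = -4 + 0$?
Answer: $-2213454082$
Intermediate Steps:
$r = 2$ ($r = - \frac{-4 + 0}{2} = \left(- \frac{1}{2}\right) \left(-4\right) = 2$)
$L = 30$ ($L = - \frac{20 \left(-3\right) + \left(2 + 4\right) 0}{2} = - \frac{-60 + 6 \cdot 0}{2} = - \frac{-60 + 0}{2} = \left(- \frac{1}{2}\right) \left(-60\right) = 30$)
$I{\left(v,z \right)} = 30$
$\left(I{\left(-95,97 \right)} + 35587\right) \left(-33647 - 28499\right) = \left(30 + 35587\right) \left(-33647 - 28499\right) = 35617 \left(-62146\right) = -2213454082$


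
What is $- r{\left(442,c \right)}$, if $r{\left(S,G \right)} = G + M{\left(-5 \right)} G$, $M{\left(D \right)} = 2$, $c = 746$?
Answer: $-2238$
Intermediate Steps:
$r{\left(S,G \right)} = 3 G$ ($r{\left(S,G \right)} = G + 2 G = 3 G$)
$- r{\left(442,c \right)} = - 3 \cdot 746 = \left(-1\right) 2238 = -2238$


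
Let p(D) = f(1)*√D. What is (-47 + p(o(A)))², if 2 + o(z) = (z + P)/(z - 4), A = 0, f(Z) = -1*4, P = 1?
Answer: 2173 + 564*I ≈ 2173.0 + 564.0*I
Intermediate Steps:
f(Z) = -4
o(z) = -2 + (1 + z)/(-4 + z) (o(z) = -2 + (z + 1)/(z - 4) = -2 + (1 + z)/(-4 + z))
p(D) = -4*√D
(-47 + p(o(A)))² = (-47 - 4*√(9 - 1*0)*(I/2))² = (-47 - 4*√(9 + 0)*(I/2))² = (-47 - 4*3*I/2)² = (-47 - 6*I)²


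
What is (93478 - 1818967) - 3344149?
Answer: -5069638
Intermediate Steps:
(93478 - 1818967) - 3344149 = -1725489 - 3344149 = -5069638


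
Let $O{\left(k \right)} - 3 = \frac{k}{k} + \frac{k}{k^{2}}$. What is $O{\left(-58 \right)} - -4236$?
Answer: $\frac{245919}{58} \approx 4240.0$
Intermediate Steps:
$O{\left(k \right)} = 4 + \frac{1}{k}$ ($O{\left(k \right)} = 3 + \left(\frac{k}{k} + \frac{k}{k^{2}}\right) = 3 + \left(1 + \frac{k}{k^{2}}\right) = 3 + \left(1 + \frac{1}{k}\right) = 4 + \frac{1}{k}$)
$O{\left(-58 \right)} - -4236 = \left(4 + \frac{1}{-58}\right) - -4236 = \left(4 - \frac{1}{58}\right) + 4236 = \frac{231}{58} + 4236 = \frac{245919}{58}$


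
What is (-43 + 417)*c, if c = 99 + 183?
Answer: 105468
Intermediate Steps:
c = 282
(-43 + 417)*c = (-43 + 417)*282 = 374*282 = 105468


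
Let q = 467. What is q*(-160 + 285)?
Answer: 58375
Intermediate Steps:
q*(-160 + 285) = 467*(-160 + 285) = 467*125 = 58375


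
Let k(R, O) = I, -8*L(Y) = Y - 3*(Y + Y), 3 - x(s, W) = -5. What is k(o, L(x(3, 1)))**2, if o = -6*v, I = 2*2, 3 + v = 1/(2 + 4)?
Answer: 16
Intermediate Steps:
v = -17/6 (v = -3 + 1/(2 + 4) = -3 + 1/6 = -17/6 ≈ -2.8333)
x(s, W) = 8 (x(s, W) = 3 - 1*(-5) = 3 + 5 = 8)
L(Y) = 5*Y/8 (L(Y) = -(Y - 3*(Y + Y))/8 = -(Y - 3*2*Y)/8 = -(Y - 6*Y)/8 = -(-5)*Y/8 = 5*Y/8)
I = 4
o = 17 (o = -6*(-17/6) = 17)
k(R, O) = 4
k(o, L(x(3, 1)))**2 = 4**2 = 16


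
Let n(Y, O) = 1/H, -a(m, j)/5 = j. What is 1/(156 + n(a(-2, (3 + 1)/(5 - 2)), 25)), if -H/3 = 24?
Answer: 72/11231 ≈ 0.0064108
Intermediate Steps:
a(m, j) = -5*j
H = -72 (H = -3*24 = -72)
n(Y, O) = -1/72 (n(Y, O) = 1/(-72) = 1*(-1/72) = -1/72)
1/(156 + n(a(-2, (3 + 1)/(5 - 2)), 25)) = 1/(156 - 1/72) = 1/(11231/72) = 72/11231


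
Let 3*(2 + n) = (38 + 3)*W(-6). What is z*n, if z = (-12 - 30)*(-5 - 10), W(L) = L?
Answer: -52920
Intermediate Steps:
z = 630 (z = -42*(-15) = 630)
n = -84 (n = -2 + ((38 + 3)*(-6))/3 = -2 + (41*(-6))/3 = -2 + (⅓)*(-246) = -2 - 82 = -84)
z*n = 630*(-84) = -52920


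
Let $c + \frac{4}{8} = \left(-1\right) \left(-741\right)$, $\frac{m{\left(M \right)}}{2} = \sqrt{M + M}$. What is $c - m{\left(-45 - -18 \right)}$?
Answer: $\frac{1481}{2} - 6 i \sqrt{6} \approx 740.5 - 14.697 i$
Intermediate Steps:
$m{\left(M \right)} = 2 \sqrt{2} \sqrt{M}$ ($m{\left(M \right)} = 2 \sqrt{M + M} = 2 \sqrt{2 M} = 2 \sqrt{2} \sqrt{M}$)
$c = \frac{1481}{2}$ ($c = - \frac{1}{2} - -741 = - \frac{1}{2} + 741 = \frac{1481}{2} \approx 740.5$)
$c - m{\left(-45 - -18 \right)} = \frac{1481}{2} - 2 \sqrt{2} \sqrt{-45 - -18} = \frac{1481}{2} - 2 \sqrt{2} \sqrt{-45 + 18} = \frac{1481}{2} - 2 \sqrt{2} \sqrt{-27} = \frac{1481}{2} - 2 \sqrt{2} \cdot 3 i \sqrt{3} = \frac{1481}{2} - 6 i \sqrt{6}$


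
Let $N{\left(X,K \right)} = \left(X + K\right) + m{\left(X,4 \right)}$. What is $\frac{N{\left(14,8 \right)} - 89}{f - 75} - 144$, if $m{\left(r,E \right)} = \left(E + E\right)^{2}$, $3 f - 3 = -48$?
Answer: $- \frac{4319}{30} \approx -143.97$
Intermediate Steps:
$f = -15$ ($f = 1 + \frac{1}{3} \left(-48\right) = 1 - 16 = -15$)
$m{\left(r,E \right)} = 4 E^{2}$ ($m{\left(r,E \right)} = \left(2 E\right)^{2} = 4 E^{2}$)
$N{\left(X,K \right)} = 64 + K + X$ ($N{\left(X,K \right)} = \left(X + K\right) + 4 \cdot 4^{2} = \left(K + X\right) + 4 \cdot 16 = \left(K + X\right) + 64 = 64 + K + X$)
$\frac{N{\left(14,8 \right)} - 89}{f - 75} - 144 = \frac{\left(64 + 8 + 14\right) - 89}{-15 - 75} - 144 = \frac{86 - 89}{-90} - 144 = \left(86 - 89\right) \left(- \frac{1}{90}\right) - 144 = \left(-3\right) \left(- \frac{1}{90}\right) - 144 = \frac{1}{30} - 144 = - \frac{4319}{30}$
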